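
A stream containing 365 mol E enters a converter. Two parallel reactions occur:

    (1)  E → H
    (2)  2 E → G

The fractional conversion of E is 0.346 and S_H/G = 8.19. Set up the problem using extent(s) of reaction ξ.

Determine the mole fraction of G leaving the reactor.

0.0351

Conversion of E: E consumed = 0.346 × 365 = 126.3 mol = 1ξ₁ + 2ξ₂.
Selectivity: 1ξ₁ / (1ξ₂) = 8.19 → ξ₁ = 8.19 ξ₂.
Substitute: (1·8.19 + 2) ξ₂ = 126.3 → ξ₂ = 12.39 mol, ξ₁ = 101.5 mol.
Outlet amounts (n = n₀ + Σ ν·ξ):
  E: 365 − 1(101.5) − 2(12.39) = 238.7
  H: 0 + 1(101.5) = 101.5
  G: 0 + 1(12.39) = 12.39
Total out = 352.6 mol; y_G = 12.39 / 352.6 = 0.03515.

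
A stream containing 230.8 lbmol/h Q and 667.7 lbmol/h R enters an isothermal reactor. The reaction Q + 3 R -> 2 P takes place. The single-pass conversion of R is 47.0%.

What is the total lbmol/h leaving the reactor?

R reacted = 0.47 × 667.7 = 313.8 lbmol/h; ν_R = −3, so ξ = 313.8/3 = 104.6 lbmol/h.
Outlet amounts (n = n₀ + ν ξ):
  Q: 230.8 − 1(104.6) = 126.2
  R: 667.7 − 3(104.6) = 353.9
  P: 0 + 2(104.6) = 209.2
Total out = 126.2 + 353.9 + 209.2 = 689.3 lbmol/h.

689 lbmol/h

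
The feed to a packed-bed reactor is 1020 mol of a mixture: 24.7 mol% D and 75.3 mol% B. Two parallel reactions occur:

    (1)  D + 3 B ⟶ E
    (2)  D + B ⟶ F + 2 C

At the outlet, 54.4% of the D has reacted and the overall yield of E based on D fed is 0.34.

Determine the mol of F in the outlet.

Yield of E: 1ξ₁ / 251.9 = 0.34 → ξ₁ = 85.66 mol.
Conversion of D: 1ξ₁ + 1ξ₂ = 0.544 × 251.9 = 137.1 → ξ₂ = 51.4 mol.
Outlet amounts (n = n₀ + Σ ν·ξ):
  D: 251.9 − 1(85.66) − 1(51.4) = 114.9
  B: 768.1 − 3(85.66) − 1(51.4) = 459.7
  E: 0 + 1(85.66) = 85.66
  F: 0 + 1(51.4) = 51.4
  C: 0 + 2(51.4) = 102.8

51.4 mol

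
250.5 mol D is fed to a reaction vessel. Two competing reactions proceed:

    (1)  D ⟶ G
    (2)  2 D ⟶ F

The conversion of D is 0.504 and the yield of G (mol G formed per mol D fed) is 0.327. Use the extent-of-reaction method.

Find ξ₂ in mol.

ξ₂ = 22.2 mol

Yield of G: 1ξ₁ / 250.5 = 0.327 → ξ₁ = 81.91 mol.
Conversion of D: 1ξ₁ + 2ξ₂ = 0.504 × 250.5 = 126.3 → ξ₂ = 22.17 mol.
Outlet amounts (n = n₀ + Σ ν·ξ):
  D: 250.5 − 1(81.91) − 2(22.17) = 124.2
  G: 0 + 1(81.91) = 81.91
  F: 0 + 1(22.17) = 22.17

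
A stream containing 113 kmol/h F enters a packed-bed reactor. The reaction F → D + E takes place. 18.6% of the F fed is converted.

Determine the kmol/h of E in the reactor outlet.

F reacted = 0.186 × 113 = 21.02 kmol/h; ν_F = −1, so ξ = 21.02/1 = 21.02 kmol/h.
Outlet amounts (n = n₀ + ν ξ):
  F: 113 − 1(21.02) = 91.98
  D: 0 + 1(21.02) = 21.02
  E: 0 + 1(21.02) = 21.02

21 kmol/h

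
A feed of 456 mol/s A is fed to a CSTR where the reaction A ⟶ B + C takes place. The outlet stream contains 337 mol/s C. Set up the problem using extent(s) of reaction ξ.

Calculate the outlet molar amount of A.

119 mol/s

For C: n = n₀ + 1ξ → 337 = 0 + 1ξ, giving ξ = 337 mol/s.
Outlet amounts (n = n₀ + ν ξ):
  A: 456 − 1(337) = 119
  B: 0 + 1(337) = 337
  C: 0 + 1(337) = 337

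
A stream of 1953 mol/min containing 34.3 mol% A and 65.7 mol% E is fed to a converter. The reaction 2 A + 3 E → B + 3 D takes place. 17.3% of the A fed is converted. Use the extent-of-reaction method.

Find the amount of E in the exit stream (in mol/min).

1110 mol/min

A reacted = 0.173 × 669.9 = 115.9 mol/min; ν_A = −2, so ξ = 115.9/2 = 57.94 mol/min.
Outlet amounts (n = n₀ + ν ξ):
  A: 669.9 − 2(57.94) = 554
  E: 1283 − 3(57.94) = 1109
  B: 0 + 1(57.94) = 57.94
  D: 0 + 3(57.94) = 173.8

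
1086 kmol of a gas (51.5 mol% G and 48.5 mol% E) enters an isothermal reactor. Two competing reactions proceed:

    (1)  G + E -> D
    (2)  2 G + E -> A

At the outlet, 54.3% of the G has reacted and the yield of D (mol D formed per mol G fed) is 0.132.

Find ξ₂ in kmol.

ξ₂ = 115 kmol

Yield of D: 1ξ₁ / 559.3 = 0.132 → ξ₁ = 73.83 kmol.
Conversion of G: 1ξ₁ + 2ξ₂ = 0.543 × 559.3 = 303.7 → ξ₂ = 114.9 kmol.
Outlet amounts (n = n₀ + Σ ν·ξ):
  G: 559.3 − 1(73.83) − 2(114.9) = 255.6
  E: 526.7 − 1(73.83) − 1(114.9) = 337.9
  D: 0 + 1(73.83) = 73.83
  A: 0 + 1(114.9) = 114.9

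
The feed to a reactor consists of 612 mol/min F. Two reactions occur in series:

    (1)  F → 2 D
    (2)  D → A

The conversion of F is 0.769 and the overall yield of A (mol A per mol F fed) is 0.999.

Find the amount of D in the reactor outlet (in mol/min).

330 mol/min

Conversion of F: F consumed = 1ξ₁ = 0.769 × 612 → ξ₁ = 470.6 mol/min.
Yield of A: 1ξ₂ / 612 = 0.999 → ξ₂ = 611.4 mol/min.
Outlet amounts (n = n₀ + Σ ν·ξ):
  F: 612 − 1(470.6) = 141.4
  D: 0 + 2(470.6) − 1(611.4) = 329.9
  A: 0 + 1(611.4) = 611.4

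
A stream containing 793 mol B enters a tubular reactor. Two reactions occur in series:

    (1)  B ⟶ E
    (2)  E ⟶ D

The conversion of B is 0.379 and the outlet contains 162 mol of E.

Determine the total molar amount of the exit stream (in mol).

Conversion of B: B consumed = 1ξ₁ = 0.379 × 793 → ξ₁ = 300.5 mol.
E balance: n_E = 0 + 1ξ₁ − 1ξ₂ = 162 → ξ₂ = (1·300.5 − 162)/1 = 138.5 mol.
Outlet amounts (n = n₀ + Σ ν·ξ):
  B: 793 − 1(300.5) = 492.5
  E: 0 + 1(300.5) − 1(138.5) = 162
  D: 0 + 1(138.5) = 138.5
Total out = 492.5 + 162 + 138.5 = 793 mol.

793 mol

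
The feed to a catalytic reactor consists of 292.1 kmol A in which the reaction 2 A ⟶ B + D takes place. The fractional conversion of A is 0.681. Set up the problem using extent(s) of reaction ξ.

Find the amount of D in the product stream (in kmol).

A reacted = 0.681 × 292.1 = 198.9 kmol; ν_A = −2, so ξ = 198.9/2 = 99.46 kmol.
Outlet amounts (n = n₀ + ν ξ):
  A: 292.1 − 2(99.46) = 93.18
  B: 0 + 1(99.46) = 99.46
  D: 0 + 1(99.46) = 99.46

99.5 kmol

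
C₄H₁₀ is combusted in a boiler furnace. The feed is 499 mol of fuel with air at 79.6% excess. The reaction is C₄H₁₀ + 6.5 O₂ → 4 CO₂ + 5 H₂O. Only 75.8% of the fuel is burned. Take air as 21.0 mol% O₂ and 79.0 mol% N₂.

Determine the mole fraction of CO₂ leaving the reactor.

Stoichiometric O₂ = 6.5 × 499 = 3244 mol; O₂ fed = 3244 × 1.796 = 5825 mol.
N₂ fed = 5825 × 79/21 = 21910 mol.
Fuel reacted = 0.758 × 499 → ξ = 378.2 mol.
Outlet (n = n₀ + ν ξ):
  C₄H₁₀: 499 − 1(378.2) = 120.8
  O₂: 5825 − 6.5(378.2) = 3367
  N₂: 21910 (inert)
  CO₂: 0 + 4(378.2) = 1513
  H₂O: 0 + 5(378.2) = 1891
Total out = 28810 mol; y_CO₂ = 1513 / 28810 = 0.05252.

0.0525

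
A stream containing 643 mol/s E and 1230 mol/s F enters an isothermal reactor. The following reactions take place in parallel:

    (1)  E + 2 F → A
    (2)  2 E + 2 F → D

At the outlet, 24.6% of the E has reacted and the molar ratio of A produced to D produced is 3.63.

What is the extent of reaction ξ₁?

ξ₁ = 102 mol/s

Conversion of E: E consumed = 0.246 × 643 = 158.2 mol/s = 1ξ₁ + 2ξ₂.
Selectivity: 1ξ₁ / (1ξ₂) = 3.63 → ξ₁ = 3.63 ξ₂.
Substitute: (1·3.63 + 2) ξ₂ = 158.2 → ξ₂ = 28.1 mol/s, ξ₁ = 102 mol/s.
Outlet amounts (n = n₀ + Σ ν·ξ):
  E: 643 − 1(102) − 2(28.1) = 484.8
  F: 1230 − 2(102) − 2(28.1) = 969.8
  A: 0 + 1(102) = 102
  D: 0 + 1(28.1) = 28.1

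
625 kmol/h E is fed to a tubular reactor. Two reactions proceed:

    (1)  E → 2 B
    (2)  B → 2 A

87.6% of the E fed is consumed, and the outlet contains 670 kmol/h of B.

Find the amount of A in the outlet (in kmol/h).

Conversion of E: E consumed = 1ξ₁ = 0.876 × 625 → ξ₁ = 547.5 kmol/h.
B balance: n_B = 0 + 2ξ₁ − 1ξ₂ = 670 → ξ₂ = (2·547.5 − 670)/1 = 425 kmol/h.
Outlet amounts (n = n₀ + Σ ν·ξ):
  E: 625 − 1(547.5) = 77.5
  B: 0 + 2(547.5) − 1(425) = 670
  A: 0 + 2(425) = 850

850 kmol/h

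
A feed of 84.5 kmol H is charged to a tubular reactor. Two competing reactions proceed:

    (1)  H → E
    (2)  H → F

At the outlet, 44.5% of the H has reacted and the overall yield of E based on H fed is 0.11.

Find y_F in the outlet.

0.335

Yield of E: 1ξ₁ / 84.5 = 0.11 → ξ₁ = 9.295 kmol.
Conversion of H: 1ξ₁ + 1ξ₂ = 0.445 × 84.5 = 37.6 → ξ₂ = 28.31 kmol.
Outlet amounts (n = n₀ + Σ ν·ξ):
  H: 84.5 − 1(9.295) − 1(28.31) = 46.9
  E: 0 + 1(9.295) = 9.295
  F: 0 + 1(28.31) = 28.31
Total out = 84.5 kmol; y_F = 28.31 / 84.5 = 0.335.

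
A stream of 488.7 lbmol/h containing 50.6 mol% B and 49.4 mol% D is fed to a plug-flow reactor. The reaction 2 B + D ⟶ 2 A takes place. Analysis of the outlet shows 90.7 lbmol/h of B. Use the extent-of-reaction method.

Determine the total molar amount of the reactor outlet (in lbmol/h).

410 lbmol/h

For B: n = n₀ − 2ξ → 90.7 = 247.3 − 2ξ, giving ξ = 78.29 lbmol/h.
Outlet amounts (n = n₀ + ν ξ):
  B: 247.3 − 2(78.29) = 90.7
  D: 241.4 − 1(78.29) = 163.1
  A: 0 + 2(78.29) = 156.6
Total out = 90.7 + 163.1 + 156.6 = 410.4 lbmol/h.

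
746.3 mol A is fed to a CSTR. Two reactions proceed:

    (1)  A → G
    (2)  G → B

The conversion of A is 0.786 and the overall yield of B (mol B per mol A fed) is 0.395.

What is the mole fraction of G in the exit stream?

0.391

Conversion of A: A consumed = 1ξ₁ = 0.786 × 746.3 → ξ₁ = 586.6 mol.
Yield of B: 1ξ₂ / 746.3 = 0.395 → ξ₂ = 294.8 mol.
Outlet amounts (n = n₀ + Σ ν·ξ):
  A: 746.3 − 1(586.6) = 159.7
  G: 0 + 1(586.6) − 1(294.8) = 291.8
  B: 0 + 1(294.8) = 294.8
Total out = 746.3 mol; y_G = 291.8 / 746.3 = 0.391.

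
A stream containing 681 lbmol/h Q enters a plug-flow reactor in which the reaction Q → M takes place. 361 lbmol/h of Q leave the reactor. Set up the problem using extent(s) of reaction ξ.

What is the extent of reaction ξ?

ξ = 320 lbmol/h

For Q: n = n₀ − 1ξ → 361 = 681 − 1ξ, giving ξ = 320 lbmol/h.
Outlet amounts (n = n₀ + ν ξ):
  Q: 681 − 1(320) = 361
  M: 0 + 1(320) = 320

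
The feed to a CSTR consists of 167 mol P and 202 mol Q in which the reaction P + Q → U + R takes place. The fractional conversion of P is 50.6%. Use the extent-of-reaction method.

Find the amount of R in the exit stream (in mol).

P reacted = 0.506 × 167 = 84.5 mol; ν_P = −1, so ξ = 84.5/1 = 84.5 mol.
Outlet amounts (n = n₀ + ν ξ):
  P: 167 − 1(84.5) = 82.5
  Q: 202 − 1(84.5) = 117.5
  U: 0 + 1(84.5) = 84.5
  R: 0 + 1(84.5) = 84.5

84.5 mol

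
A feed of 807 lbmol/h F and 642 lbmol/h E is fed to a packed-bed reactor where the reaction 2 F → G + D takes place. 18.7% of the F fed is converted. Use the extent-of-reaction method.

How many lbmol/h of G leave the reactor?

F reacted = 0.187 × 807 = 150.9 lbmol/h; ν_F = −2, so ξ = 150.9/2 = 75.45 lbmol/h.
Outlet amounts (n = n₀ + ν ξ):
  F: 807 − 2(75.45) = 656.1
  G: 0 + 1(75.45) = 75.45
  D: 0 + 1(75.45) = 75.45
  E: 642 (inert)

75.5 lbmol/h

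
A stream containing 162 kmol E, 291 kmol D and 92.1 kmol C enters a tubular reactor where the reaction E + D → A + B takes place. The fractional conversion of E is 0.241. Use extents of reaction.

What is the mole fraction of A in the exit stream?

E reacted = 0.241 × 162 = 39.04 kmol; ν_E = −1, so ξ = 39.04/1 = 39.04 kmol.
Outlet amounts (n = n₀ + ν ξ):
  E: 162 − 1(39.04) = 123
  D: 291 − 1(39.04) = 252
  A: 0 + 1(39.04) = 39.04
  B: 0 + 1(39.04) = 39.04
  C: 92.1 (inert)
Total out = 545.1 kmol; y_A = 39.04 / 545.1 = 0.07162.

0.0716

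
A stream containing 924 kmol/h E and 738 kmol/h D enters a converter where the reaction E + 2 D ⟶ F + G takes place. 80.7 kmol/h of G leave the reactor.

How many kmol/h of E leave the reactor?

843 kmol/h

For G: n = n₀ + 1ξ → 80.7 = 0 + 1ξ, giving ξ = 80.7 kmol/h.
Outlet amounts (n = n₀ + ν ξ):
  E: 924 − 1(80.7) = 843.3
  D: 738 − 2(80.7) = 576.6
  F: 0 + 1(80.7) = 80.7
  G: 0 + 1(80.7) = 80.7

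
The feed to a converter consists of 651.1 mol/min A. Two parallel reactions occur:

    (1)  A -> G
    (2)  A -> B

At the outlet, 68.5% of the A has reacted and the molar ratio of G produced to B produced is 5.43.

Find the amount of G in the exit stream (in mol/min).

Conversion of A: A consumed = 0.685 × 651.1 = 446 mol/min = 1ξ₁ + 1ξ₂.
Selectivity: 1ξ₁ / (1ξ₂) = 5.43 → ξ₁ = 5.43 ξ₂.
Substitute: (1·5.43 + 1) ξ₂ = 446 → ξ₂ = 69.36 mol/min, ξ₁ = 376.6 mol/min.
Outlet amounts (n = n₀ + Σ ν·ξ):
  A: 651.1 − 1(376.6) − 1(69.36) = 205.1
  G: 0 + 1(376.6) = 376.6
  B: 0 + 1(69.36) = 69.36

377 mol/min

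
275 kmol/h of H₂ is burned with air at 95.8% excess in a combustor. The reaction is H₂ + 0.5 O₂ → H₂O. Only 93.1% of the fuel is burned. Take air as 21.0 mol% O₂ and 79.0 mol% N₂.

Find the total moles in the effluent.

1430 kmol/h

Stoichiometric O₂ = 0.5 × 275 = 137.5 kmol/h; O₂ fed = 137.5 × 1.958 = 269.2 kmol/h.
N₂ fed = 269.2 × 79/21 = 1013 kmol/h.
Fuel reacted = 0.931 × 275 → ξ = 256 kmol/h.
Outlet (n = n₀ + ν ξ):
  H₂: 275 − 1(256) = 18.97
  O₂: 269.2 − 0.5(256) = 141.2
  N₂: 1013 (inert)
  H₂O: 0 + 1(256) = 256
Total out = 18.97 + 141.2 + 1013 + 256 = 1429 kmol/h.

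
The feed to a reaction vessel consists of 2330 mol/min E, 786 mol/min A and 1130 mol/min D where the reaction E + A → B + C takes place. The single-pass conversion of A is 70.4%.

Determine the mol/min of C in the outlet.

A reacted = 0.704 × 786 = 553.3 mol/min; ν_A = −1, so ξ = 553.3/1 = 553.3 mol/min.
Outlet amounts (n = n₀ + ν ξ):
  E: 2330 − 1(553.3) = 1777
  A: 786 − 1(553.3) = 232.7
  B: 0 + 1(553.3) = 553.3
  C: 0 + 1(553.3) = 553.3
  D: 1130 (inert)

553 mol/min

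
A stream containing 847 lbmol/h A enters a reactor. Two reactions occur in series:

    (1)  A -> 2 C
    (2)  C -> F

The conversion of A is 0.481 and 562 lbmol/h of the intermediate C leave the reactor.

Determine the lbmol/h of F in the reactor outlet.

253 lbmol/h

Conversion of A: A consumed = 1ξ₁ = 0.481 × 847 → ξ₁ = 407.4 lbmol/h.
C balance: n_C = 0 + 2ξ₁ − 1ξ₂ = 562 → ξ₂ = (2·407.4 − 562)/1 = 252.8 lbmol/h.
Outlet amounts (n = n₀ + Σ ν·ξ):
  A: 847 − 1(407.4) = 439.6
  C: 0 + 2(407.4) − 1(252.8) = 562
  F: 0 + 1(252.8) = 252.8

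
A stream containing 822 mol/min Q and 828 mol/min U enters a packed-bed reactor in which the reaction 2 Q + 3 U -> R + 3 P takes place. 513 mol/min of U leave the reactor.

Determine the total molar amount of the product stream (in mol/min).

1540 mol/min

For U: n = n₀ − 3ξ → 513 = 828 − 3ξ, giving ξ = 105 mol/min.
Outlet amounts (n = n₀ + ν ξ):
  Q: 822 − 2(105) = 612
  U: 828 − 3(105) = 513
  R: 0 + 1(105) = 105
  P: 0 + 3(105) = 315
Total out = 612 + 513 + 105 + 315 = 1545 mol/min.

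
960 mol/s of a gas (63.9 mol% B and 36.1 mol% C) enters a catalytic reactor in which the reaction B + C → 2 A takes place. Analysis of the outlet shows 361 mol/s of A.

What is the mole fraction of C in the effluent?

0.173

For A: n = n₀ + 2ξ → 361 = 0 + 2ξ, giving ξ = 180.5 mol/s.
Outlet amounts (n = n₀ + ν ξ):
  B: 613.4 − 1(180.5) = 432.9
  C: 346.6 − 1(180.5) = 166.1
  A: 0 + 2(180.5) = 361
Total out = 960 mol/s; y_C = 166.1 / 960 = 0.173.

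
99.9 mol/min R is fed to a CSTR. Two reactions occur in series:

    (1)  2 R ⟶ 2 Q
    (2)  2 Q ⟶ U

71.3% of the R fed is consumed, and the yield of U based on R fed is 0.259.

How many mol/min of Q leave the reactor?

19.5 mol/min

Conversion of R: R consumed = 2ξ₁ = 0.713 × 99.9 → ξ₁ = 35.61 mol/min.
Yield of U: 1ξ₂ / 99.9 = 0.259 → ξ₂ = 25.87 mol/min.
Outlet amounts (n = n₀ + Σ ν·ξ):
  R: 99.9 − 2(35.61) = 28.67
  Q: 0 + 2(35.61) − 2(25.87) = 19.48
  U: 0 + 1(25.87) = 25.87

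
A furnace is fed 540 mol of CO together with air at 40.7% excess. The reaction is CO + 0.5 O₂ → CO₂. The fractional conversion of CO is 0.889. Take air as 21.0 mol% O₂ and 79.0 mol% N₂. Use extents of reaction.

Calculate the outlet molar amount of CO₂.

Stoichiometric O₂ = 0.5 × 540 = 270 mol; O₂ fed = 270 × 1.407 = 379.9 mol.
N₂ fed = 379.9 × 79/21 = 1429 mol.
Fuel reacted = 0.889 × 540 → ξ = 480.1 mol.
Outlet (n = n₀ + ν ξ):
  CO: 540 − 1(480.1) = 59.94
  O₂: 379.9 − 0.5(480.1) = 139.9
  N₂: 1429 (inert)
  CO₂: 0 + 1(480.1) = 480.1

480 mol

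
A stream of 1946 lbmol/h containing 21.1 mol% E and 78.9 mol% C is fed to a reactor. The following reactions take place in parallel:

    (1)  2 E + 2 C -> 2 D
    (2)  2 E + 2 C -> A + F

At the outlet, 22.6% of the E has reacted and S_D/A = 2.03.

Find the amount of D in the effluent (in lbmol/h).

Conversion of E: E consumed = 0.226 × 410.6 = 92.8 lbmol/h = 2ξ₁ + 2ξ₂.
Selectivity: 2ξ₁ / (1ξ₂) = 2.03 → ξ₁ = 1.015 ξ₂.
Substitute: (2·1.015 + 2) ξ₂ = 92.8 → ξ₂ = 23.03 lbmol/h, ξ₁ = 23.37 lbmol/h.
Outlet amounts (n = n₀ + Σ ν·ξ):
  E: 410.6 − 2(23.37) − 2(23.03) = 317.8
  C: 1535 − 2(23.37) − 2(23.03) = 1443
  D: 0 + 2(23.37) = 46.74
  A: 0 + 1(23.03) = 23.03
  F: 0 + 1(23.03) = 23.03

46.7 lbmol/h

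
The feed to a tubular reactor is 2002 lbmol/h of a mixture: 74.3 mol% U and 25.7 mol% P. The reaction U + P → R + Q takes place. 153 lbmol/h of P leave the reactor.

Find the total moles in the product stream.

For P: n = n₀ − 1ξ → 153 = 514.5 − 1ξ, giving ξ = 361.5 lbmol/h.
Outlet amounts (n = n₀ + ν ξ):
  U: 1487 − 1(361.5) = 1126
  P: 514.5 − 1(361.5) = 153
  R: 0 + 1(361.5) = 361.5
  Q: 0 + 1(361.5) = 361.5
Total out = 1126 + 153 + 361.5 + 361.5 = 2002 lbmol/h.

2000 lbmol/h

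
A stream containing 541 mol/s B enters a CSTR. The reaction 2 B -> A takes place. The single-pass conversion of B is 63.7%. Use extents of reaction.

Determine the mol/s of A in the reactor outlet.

172 mol/s

B reacted = 0.637 × 541 = 344.6 mol/s; ν_B = −2, so ξ = 344.6/2 = 172.3 mol/s.
Outlet amounts (n = n₀ + ν ξ):
  B: 541 − 2(172.3) = 196.4
  A: 0 + 1(172.3) = 172.3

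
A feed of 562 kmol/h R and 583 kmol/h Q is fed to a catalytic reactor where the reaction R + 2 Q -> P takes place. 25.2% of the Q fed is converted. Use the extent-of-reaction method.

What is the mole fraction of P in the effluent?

0.0736

Q reacted = 0.252 × 583 = 146.9 kmol/h; ν_Q = −2, so ξ = 146.9/2 = 73.46 kmol/h.
Outlet amounts (n = n₀ + ν ξ):
  R: 562 − 1(73.46) = 488.5
  Q: 583 − 2(73.46) = 436.1
  P: 0 + 1(73.46) = 73.46
Total out = 998.1 kmol/h; y_P = 73.46 / 998.1 = 0.0736.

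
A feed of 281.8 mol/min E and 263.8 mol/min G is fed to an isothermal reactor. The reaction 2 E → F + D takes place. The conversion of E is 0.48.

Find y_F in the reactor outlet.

E reacted = 0.48 × 281.8 = 135.3 mol/min; ν_E = −2, so ξ = 135.3/2 = 67.63 mol/min.
Outlet amounts (n = n₀ + ν ξ):
  E: 281.8 − 2(67.63) = 146.5
  F: 0 + 1(67.63) = 67.63
  D: 0 + 1(67.63) = 67.63
  G: 263.8 (inert)
Total out = 545.6 mol/min; y_F = 67.63 / 545.6 = 0.124.

0.124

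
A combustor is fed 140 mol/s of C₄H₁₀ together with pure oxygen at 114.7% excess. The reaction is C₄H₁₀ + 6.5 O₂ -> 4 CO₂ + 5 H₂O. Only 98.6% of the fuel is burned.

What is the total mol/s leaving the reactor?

2300 mol/s

Stoichiometric O₂ = 6.5 × 140 = 910 mol/s; O₂ fed = 910 × 2.147 = 1954 mol/s.
Fuel reacted = 0.986 × 140 → ξ = 138 mol/s.
Outlet (n = n₀ + ν ξ):
  C₄H₁₀: 140 − 1(138) = 1.96
  O₂: 1954 − 6.5(138) = 1057
  CO₂: 0 + 4(138) = 552.2
  H₂O: 0 + 5(138) = 690.2
Total out = 1.96 + 1057 + 552.2 + 690.2 = 2301 mol/s.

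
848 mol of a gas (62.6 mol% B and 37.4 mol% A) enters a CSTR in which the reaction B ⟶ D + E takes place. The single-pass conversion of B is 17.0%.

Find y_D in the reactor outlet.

0.0962

B reacted = 0.17 × 530.8 = 90.24 mol; ν_B = −1, so ξ = 90.24/1 = 90.24 mol.
Outlet amounts (n = n₀ + ν ξ):
  B: 530.8 − 1(90.24) = 440.6
  D: 0 + 1(90.24) = 90.24
  E: 0 + 1(90.24) = 90.24
  A: 317.2 (inert)
Total out = 938.2 mol; y_D = 90.24 / 938.2 = 0.09618.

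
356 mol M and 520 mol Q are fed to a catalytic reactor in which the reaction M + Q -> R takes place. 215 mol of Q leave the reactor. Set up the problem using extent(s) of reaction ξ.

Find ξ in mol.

For Q: n = n₀ − 1ξ → 215 = 520 − 1ξ, giving ξ = 305 mol.
Outlet amounts (n = n₀ + ν ξ):
  M: 356 − 1(305) = 51
  Q: 520 − 1(305) = 215
  R: 0 + 1(305) = 305

ξ = 305 mol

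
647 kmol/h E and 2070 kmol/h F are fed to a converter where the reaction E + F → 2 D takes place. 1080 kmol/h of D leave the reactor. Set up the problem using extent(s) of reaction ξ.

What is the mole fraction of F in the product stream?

For D: n = n₀ + 2ξ → 1080 = 0 + 2ξ, giving ξ = 540 kmol/h.
Outlet amounts (n = n₀ + ν ξ):
  E: 647 − 1(540) = 107
  F: 2070 − 1(540) = 1530
  D: 0 + 2(540) = 1080
Total out = 2717 kmol/h; y_F = 1530 / 2717 = 0.5631.

0.563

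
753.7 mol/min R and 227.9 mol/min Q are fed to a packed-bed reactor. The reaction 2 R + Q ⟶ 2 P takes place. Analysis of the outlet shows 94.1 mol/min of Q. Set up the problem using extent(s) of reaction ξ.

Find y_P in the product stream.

For Q: n = n₀ − 1ξ → 94.1 = 227.9 − 1ξ, giving ξ = 133.8 mol/min.
Outlet amounts (n = n₀ + ν ξ):
  R: 753.7 − 2(133.8) = 486.1
  Q: 227.9 − 1(133.8) = 94.1
  P: 0 + 2(133.8) = 267.6
Total out = 847.8 mol/min; y_P = 267.6 / 847.8 = 0.3156.

0.316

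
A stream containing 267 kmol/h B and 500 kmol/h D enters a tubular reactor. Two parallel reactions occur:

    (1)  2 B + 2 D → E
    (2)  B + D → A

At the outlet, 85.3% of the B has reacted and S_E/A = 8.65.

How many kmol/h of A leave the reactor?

Conversion of B: B consumed = 0.853 × 267 = 227.8 kmol/h = 2ξ₁ + 1ξ₂.
Selectivity: 1ξ₁ / (1ξ₂) = 8.65 → ξ₁ = 8.65 ξ₂.
Substitute: (2·8.65 + 1) ξ₂ = 227.8 → ξ₂ = 12.45 kmol/h, ξ₁ = 107.7 kmol/h.
Outlet amounts (n = n₀ + Σ ν·ξ):
  B: 267 − 2(107.7) − 1(12.45) = 39.25
  D: 500 − 2(107.7) − 1(12.45) = 272.2
  E: 0 + 1(107.7) = 107.7
  A: 0 + 1(12.45) = 12.45

12.4 kmol/h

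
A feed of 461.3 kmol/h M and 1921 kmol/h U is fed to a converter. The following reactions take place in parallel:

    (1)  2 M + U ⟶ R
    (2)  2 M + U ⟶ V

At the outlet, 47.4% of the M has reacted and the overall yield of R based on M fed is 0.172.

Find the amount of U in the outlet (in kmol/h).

1810 kmol/h

Yield of R: 1ξ₁ / 461.3 = 0.172 → ξ₁ = 79.34 kmol/h.
Conversion of M: 2ξ₁ + 2ξ₂ = 0.474 × 461.3 = 218.7 → ξ₂ = 29.98 kmol/h.
Outlet amounts (n = n₀ + Σ ν·ξ):
  M: 461.3 − 2(79.34) − 2(29.98) = 242.6
  U: 1921 − 1(79.34) − 1(29.98) = 1812
  R: 0 + 1(79.34) = 79.34
  V: 0 + 1(29.98) = 29.98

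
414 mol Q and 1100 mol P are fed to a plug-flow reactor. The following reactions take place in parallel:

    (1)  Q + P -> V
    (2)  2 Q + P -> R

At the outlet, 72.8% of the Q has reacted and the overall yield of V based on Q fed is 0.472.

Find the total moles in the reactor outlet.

Yield of V: 1ξ₁ / 414 = 0.472 → ξ₁ = 195.4 mol.
Conversion of Q: 1ξ₁ + 2ξ₂ = 0.728 × 414 = 301.4 → ξ₂ = 52.99 mol.
Outlet amounts (n = n₀ + Σ ν·ξ):
  Q: 414 − 1(195.4) − 2(52.99) = 112.6
  P: 1100 − 1(195.4) − 1(52.99) = 851.6
  V: 0 + 1(195.4) = 195.4
  R: 0 + 1(52.99) = 52.99
Total out = 112.6 + 851.6 + 195.4 + 52.99 = 1213 mol.

1210 mol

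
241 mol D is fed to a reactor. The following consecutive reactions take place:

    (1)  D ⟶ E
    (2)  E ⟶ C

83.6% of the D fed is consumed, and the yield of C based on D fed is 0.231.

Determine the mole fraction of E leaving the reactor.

Conversion of D: D consumed = 1ξ₁ = 0.836 × 241 → ξ₁ = 201.5 mol.
Yield of C: 1ξ₂ / 241 = 0.231 → ξ₂ = 55.67 mol.
Outlet amounts (n = n₀ + Σ ν·ξ):
  D: 241 − 1(201.5) = 39.52
  E: 0 + 1(201.5) − 1(55.67) = 145.8
  C: 0 + 1(55.67) = 55.67
Total out = 241 mol; y_E = 145.8 / 241 = 0.605.

0.605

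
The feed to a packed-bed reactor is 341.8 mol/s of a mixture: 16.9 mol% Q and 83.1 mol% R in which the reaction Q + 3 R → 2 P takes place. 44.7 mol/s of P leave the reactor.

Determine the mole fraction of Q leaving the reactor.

For P: n = n₀ + 2ξ → 44.7 = 0 + 2ξ, giving ξ = 22.35 mol/s.
Outlet amounts (n = n₀ + ν ξ):
  Q: 57.76 − 1(22.35) = 35.41
  R: 284 − 3(22.35) = 217
  P: 0 + 2(22.35) = 44.7
Total out = 297.1 mol/s; y_Q = 35.41 / 297.1 = 0.1192.

0.119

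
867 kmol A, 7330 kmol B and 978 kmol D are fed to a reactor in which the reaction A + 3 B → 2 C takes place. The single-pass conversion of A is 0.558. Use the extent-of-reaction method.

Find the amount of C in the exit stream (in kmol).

A reacted = 0.558 × 867 = 483.8 kmol; ν_A = −1, so ξ = 483.8/1 = 483.8 kmol.
Outlet amounts (n = n₀ + ν ξ):
  A: 867 − 1(483.8) = 383.2
  B: 7330 − 3(483.8) = 5879
  C: 0 + 2(483.8) = 967.6
  D: 978 (inert)

968 kmol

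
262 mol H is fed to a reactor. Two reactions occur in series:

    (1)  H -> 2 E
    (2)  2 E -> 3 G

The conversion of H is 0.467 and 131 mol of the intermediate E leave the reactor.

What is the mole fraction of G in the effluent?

0.387

Conversion of H: H consumed = 1ξ₁ = 0.467 × 262 → ξ₁ = 122.4 mol.
E balance: n_E = 0 + 2ξ₁ − 2ξ₂ = 131 → ξ₂ = (2·122.4 − 131)/2 = 56.85 mol.
Outlet amounts (n = n₀ + Σ ν·ξ):
  H: 262 − 1(122.4) = 139.6
  E: 0 + 2(122.4) − 2(56.85) = 131
  G: 0 + 3(56.85) = 170.6
Total out = 441.2 mol; y_G = 170.6 / 441.2 = 0.3866.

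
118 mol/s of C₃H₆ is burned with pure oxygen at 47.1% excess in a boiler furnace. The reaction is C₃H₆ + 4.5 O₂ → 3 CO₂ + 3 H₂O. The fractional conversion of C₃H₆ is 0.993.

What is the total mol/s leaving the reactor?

Stoichiometric O₂ = 4.5 × 118 = 531 mol/s; O₂ fed = 531 × 1.471 = 781.1 mol/s.
Fuel reacted = 0.993 × 118 → ξ = 117.2 mol/s.
Outlet (n = n₀ + ν ξ):
  C₃H₆: 118 − 1(117.2) = 0.826
  O₂: 781.1 − 4.5(117.2) = 253.8
  CO₂: 0 + 3(117.2) = 351.5
  H₂O: 0 + 3(117.2) = 351.5
Total out = 0.826 + 253.8 + 351.5 + 351.5 = 957.7 mol/s.

958 mol/s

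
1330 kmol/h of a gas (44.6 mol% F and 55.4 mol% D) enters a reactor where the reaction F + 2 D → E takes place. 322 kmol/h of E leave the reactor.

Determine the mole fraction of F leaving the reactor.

0.395

For E: n = n₀ + 1ξ → 322 = 0 + 1ξ, giving ξ = 322 kmol/h.
Outlet amounts (n = n₀ + ν ξ):
  F: 593.2 − 1(322) = 271.2
  D: 736.8 − 2(322) = 92.82
  E: 0 + 1(322) = 322
Total out = 686 kmol/h; y_F = 271.2 / 686 = 0.3953.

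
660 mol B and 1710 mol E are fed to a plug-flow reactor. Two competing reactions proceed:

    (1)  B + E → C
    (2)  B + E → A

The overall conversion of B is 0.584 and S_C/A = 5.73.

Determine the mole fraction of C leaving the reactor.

0.165

Conversion of B: B consumed = 0.584 × 660 = 385.4 mol = 1ξ₁ + 1ξ₂.
Selectivity: 1ξ₁ / (1ξ₂) = 5.73 → ξ₁ = 5.73 ξ₂.
Substitute: (1·5.73 + 1) ξ₂ = 385.4 → ξ₂ = 57.27 mol, ξ₁ = 328.2 mol.
Outlet amounts (n = n₀ + Σ ν·ξ):
  B: 660 − 1(328.2) − 1(57.27) = 274.6
  E: 1710 − 1(328.2) − 1(57.27) = 1325
  C: 0 + 1(328.2) = 328.2
  A: 0 + 1(57.27) = 57.27
Total out = 1985 mol; y_C = 328.2 / 1985 = 0.1654.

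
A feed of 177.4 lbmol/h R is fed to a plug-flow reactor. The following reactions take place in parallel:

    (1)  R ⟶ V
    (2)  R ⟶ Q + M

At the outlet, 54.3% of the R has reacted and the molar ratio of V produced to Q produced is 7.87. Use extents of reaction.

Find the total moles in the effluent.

188 lbmol/h

Conversion of R: R consumed = 0.543 × 177.4 = 96.33 lbmol/h = 1ξ₁ + 1ξ₂.
Selectivity: 1ξ₁ / (1ξ₂) = 7.87 → ξ₁ = 7.87 ξ₂.
Substitute: (1·7.87 + 1) ξ₂ = 96.33 → ξ₂ = 10.86 lbmol/h, ξ₁ = 85.47 lbmol/h.
Outlet amounts (n = n₀ + Σ ν·ξ):
  R: 177.4 − 1(85.47) − 1(10.86) = 81.07
  V: 0 + 1(85.47) = 85.47
  Q: 0 + 1(10.86) = 10.86
  M: 0 + 1(10.86) = 10.86
Total out = 81.07 + 85.47 + 10.86 + 10.86 = 188.3 lbmol/h.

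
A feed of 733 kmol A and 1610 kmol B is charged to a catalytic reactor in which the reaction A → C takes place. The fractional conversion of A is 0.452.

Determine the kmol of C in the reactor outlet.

A reacted = 0.452 × 733 = 331.3 kmol; ν_A = −1, so ξ = 331.3/1 = 331.3 kmol.
Outlet amounts (n = n₀ + ν ξ):
  A: 733 − 1(331.3) = 401.7
  C: 0 + 1(331.3) = 331.3
  B: 1610 (inert)

331 kmol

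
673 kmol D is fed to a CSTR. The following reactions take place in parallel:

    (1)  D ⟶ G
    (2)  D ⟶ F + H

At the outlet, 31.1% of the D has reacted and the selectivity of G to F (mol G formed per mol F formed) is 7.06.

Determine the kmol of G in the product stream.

183 kmol

Conversion of D: D consumed = 0.311 × 673 = 209.3 kmol = 1ξ₁ + 1ξ₂.
Selectivity: 1ξ₁ / (1ξ₂) = 7.06 → ξ₁ = 7.06 ξ₂.
Substitute: (1·7.06 + 1) ξ₂ = 209.3 → ξ₂ = 25.97 kmol, ξ₁ = 183.3 kmol.
Outlet amounts (n = n₀ + Σ ν·ξ):
  D: 673 − 1(183.3) − 1(25.97) = 463.7
  G: 0 + 1(183.3) = 183.3
  F: 0 + 1(25.97) = 25.97
  H: 0 + 1(25.97) = 25.97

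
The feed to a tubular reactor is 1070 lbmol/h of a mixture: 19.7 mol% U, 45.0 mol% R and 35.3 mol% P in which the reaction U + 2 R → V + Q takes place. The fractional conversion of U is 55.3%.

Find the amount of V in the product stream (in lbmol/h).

U reacted = 0.553 × 210.8 = 116.6 lbmol/h; ν_U = −1, so ξ = 116.6/1 = 116.6 lbmol/h.
Outlet amounts (n = n₀ + ν ξ):
  U: 210.8 − 1(116.6) = 94.22
  R: 481.5 − 2(116.6) = 248.4
  V: 0 + 1(116.6) = 116.6
  Q: 0 + 1(116.6) = 116.6
  P: 377.7 (inert)

117 lbmol/h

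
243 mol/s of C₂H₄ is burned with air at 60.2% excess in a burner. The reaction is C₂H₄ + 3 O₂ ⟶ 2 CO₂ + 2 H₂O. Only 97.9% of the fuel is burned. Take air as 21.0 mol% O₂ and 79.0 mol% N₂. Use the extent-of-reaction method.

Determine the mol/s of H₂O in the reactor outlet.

476 mol/s

Stoichiometric O₂ = 3 × 243 = 729 mol/s; O₂ fed = 729 × 1.602 = 1168 mol/s.
N₂ fed = 1168 × 79/21 = 4393 mol/s.
Fuel reacted = 0.979 × 243 → ξ = 237.9 mol/s.
Outlet (n = n₀ + ν ξ):
  C₂H₄: 243 − 1(237.9) = 5.103
  O₂: 1168 − 3(237.9) = 454.2
  N₂: 4393 (inert)
  CO₂: 0 + 2(237.9) = 475.8
  H₂O: 0 + 2(237.9) = 475.8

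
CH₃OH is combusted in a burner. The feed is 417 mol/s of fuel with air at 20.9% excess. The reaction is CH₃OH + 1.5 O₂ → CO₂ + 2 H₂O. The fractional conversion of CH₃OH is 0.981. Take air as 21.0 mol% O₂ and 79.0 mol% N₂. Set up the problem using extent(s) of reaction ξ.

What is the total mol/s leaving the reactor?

Stoichiometric O₂ = 1.5 × 417 = 625.5 mol/s; O₂ fed = 625.5 × 1.209 = 756.2 mol/s.
N₂ fed = 756.2 × 79/21 = 2845 mol/s.
Fuel reacted = 0.981 × 417 → ξ = 409.1 mol/s.
Outlet (n = n₀ + ν ξ):
  CH₃OH: 417 − 1(409.1) = 7.923
  O₂: 756.2 − 1.5(409.1) = 142.6
  N₂: 2845 (inert)
  CO₂: 0 + 1(409.1) = 409.1
  H₂O: 0 + 2(409.1) = 818.2
Total out = 7.923 + 142.6 + 2845 + 409.1 + 818.2 = 4223 mol/s.

4220 mol/s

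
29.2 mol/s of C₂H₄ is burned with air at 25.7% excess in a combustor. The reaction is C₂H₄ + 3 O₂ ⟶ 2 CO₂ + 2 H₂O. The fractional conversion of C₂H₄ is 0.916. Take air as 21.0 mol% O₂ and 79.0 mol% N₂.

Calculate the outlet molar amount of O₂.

Stoichiometric O₂ = 3 × 29.2 = 87.6 mol/s; O₂ fed = 87.6 × 1.257 = 110.1 mol/s.
N₂ fed = 110.1 × 79/21 = 414.2 mol/s.
Fuel reacted = 0.916 × 29.2 → ξ = 26.75 mol/s.
Outlet (n = n₀ + ν ξ):
  C₂H₄: 29.2 − 1(26.75) = 2.453
  O₂: 110.1 − 3(26.75) = 29.87
  N₂: 414.2 (inert)
  CO₂: 0 + 2(26.75) = 53.49
  H₂O: 0 + 2(26.75) = 53.49

29.9 mol/s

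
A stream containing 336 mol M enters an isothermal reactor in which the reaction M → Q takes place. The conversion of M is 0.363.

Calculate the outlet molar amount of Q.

M reacted = 0.363 × 336 = 122 mol; ν_M = −1, so ξ = 122/1 = 122 mol.
Outlet amounts (n = n₀ + ν ξ):
  M: 336 − 1(122) = 214
  Q: 0 + 1(122) = 122

122 mol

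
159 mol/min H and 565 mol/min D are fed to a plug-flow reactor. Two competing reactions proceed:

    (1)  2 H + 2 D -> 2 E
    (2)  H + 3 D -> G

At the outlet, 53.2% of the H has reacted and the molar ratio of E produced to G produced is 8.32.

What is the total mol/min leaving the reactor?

Conversion of H: H consumed = 0.532 × 159 = 84.59 mol/min = 2ξ₁ + 1ξ₂.
Selectivity: 2ξ₁ / (1ξ₂) = 8.32 → ξ₁ = 4.16 ξ₂.
Substitute: (2·4.16 + 1) ξ₂ = 84.59 → ξ₂ = 9.076 mol/min, ξ₁ = 37.76 mol/min.
Outlet amounts (n = n₀ + Σ ν·ξ):
  H: 159 − 2(37.76) − 1(9.076) = 74.41
  D: 565 − 2(37.76) − 3(9.076) = 462.3
  E: 0 + 2(37.76) = 75.51
  G: 0 + 1(9.076) = 9.076
Total out = 74.41 + 462.3 + 75.51 + 9.076 = 621.3 mol/min.

621 mol/min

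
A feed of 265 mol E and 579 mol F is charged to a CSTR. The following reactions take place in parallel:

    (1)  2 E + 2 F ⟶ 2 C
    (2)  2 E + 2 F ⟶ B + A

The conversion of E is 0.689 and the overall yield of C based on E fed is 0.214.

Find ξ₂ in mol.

ξ₂ = 62.9 mol

Yield of C: 2ξ₁ / 265 = 0.214 → ξ₁ = 28.36 mol.
Conversion of E: 2ξ₁ + 2ξ₂ = 0.689 × 265 = 182.6 → ξ₂ = 62.94 mol.
Outlet amounts (n = n₀ + Σ ν·ξ):
  E: 265 − 2(28.36) − 2(62.94) = 82.42
  F: 579 − 2(28.36) − 2(62.94) = 396.4
  C: 0 + 2(28.36) = 56.71
  B: 0 + 1(62.94) = 62.94
  A: 0 + 1(62.94) = 62.94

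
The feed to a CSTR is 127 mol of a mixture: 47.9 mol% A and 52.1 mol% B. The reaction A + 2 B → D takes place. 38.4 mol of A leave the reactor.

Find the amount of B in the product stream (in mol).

21.3 mol

For A: n = n₀ − 1ξ → 38.4 = 60.83 − 1ξ, giving ξ = 22.43 mol.
Outlet amounts (n = n₀ + ν ξ):
  A: 60.83 − 1(22.43) = 38.4
  B: 66.17 − 2(22.43) = 21.3
  D: 0 + 1(22.43) = 22.43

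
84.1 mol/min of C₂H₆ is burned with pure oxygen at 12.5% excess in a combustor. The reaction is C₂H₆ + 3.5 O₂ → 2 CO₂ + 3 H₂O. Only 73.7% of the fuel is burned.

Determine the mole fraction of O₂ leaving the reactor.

Stoichiometric O₂ = 3.5 × 84.1 = 294.3 mol/min; O₂ fed = 294.3 × 1.125 = 331.1 mol/min.
Fuel reacted = 0.737 × 84.1 → ξ = 61.98 mol/min.
Outlet (n = n₀ + ν ξ):
  C₂H₆: 84.1 − 1(61.98) = 22.12
  O₂: 331.1 − 3.5(61.98) = 114.2
  CO₂: 0 + 2(61.98) = 124
  H₂O: 0 + 3(61.98) = 185.9
Total out = 446.2 mol/min; y_O₂ = 114.2 / 446.2 = 0.2559.

0.256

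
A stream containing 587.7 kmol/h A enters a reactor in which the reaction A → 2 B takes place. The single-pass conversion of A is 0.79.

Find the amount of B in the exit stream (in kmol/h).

A reacted = 0.79 × 587.7 = 464.3 kmol/h; ν_A = −1, so ξ = 464.3/1 = 464.3 kmol/h.
Outlet amounts (n = n₀ + ν ξ):
  A: 587.7 − 1(464.3) = 123.4
  B: 0 + 2(464.3) = 928.6

929 kmol/h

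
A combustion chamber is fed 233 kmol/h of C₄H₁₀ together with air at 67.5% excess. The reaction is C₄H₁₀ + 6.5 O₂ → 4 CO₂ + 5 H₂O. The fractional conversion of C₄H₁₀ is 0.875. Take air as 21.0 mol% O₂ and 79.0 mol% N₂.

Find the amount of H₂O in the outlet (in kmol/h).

1020 kmol/h

Stoichiometric O₂ = 6.5 × 233 = 1514 kmol/h; O₂ fed = 1514 × 1.675 = 2537 kmol/h.
N₂ fed = 2537 × 79/21 = 9543 kmol/h.
Fuel reacted = 0.875 × 233 → ξ = 203.9 kmol/h.
Outlet (n = n₀ + ν ξ):
  C₄H₁₀: 233 − 1(203.9) = 29.12
  O₂: 2537 − 6.5(203.9) = 1212
  N₂: 9543 (inert)
  CO₂: 0 + 4(203.9) = 815.5
  H₂O: 0 + 5(203.9) = 1019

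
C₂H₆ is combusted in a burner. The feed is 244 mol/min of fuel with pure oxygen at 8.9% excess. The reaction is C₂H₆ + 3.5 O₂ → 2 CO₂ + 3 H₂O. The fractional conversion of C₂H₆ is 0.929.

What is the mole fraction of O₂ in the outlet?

0.106

Stoichiometric O₂ = 3.5 × 244 = 854 mol/min; O₂ fed = 854 × 1.089 = 930 mol/min.
Fuel reacted = 0.929 × 244 → ξ = 226.7 mol/min.
Outlet (n = n₀ + ν ξ):
  C₂H₆: 244 − 1(226.7) = 17.32
  O₂: 930 − 3.5(226.7) = 136.6
  CO₂: 0 + 2(226.7) = 453.4
  H₂O: 0 + 3(226.7) = 680
Total out = 1287 mol/min; y_O₂ = 136.6 / 1287 = 0.1061.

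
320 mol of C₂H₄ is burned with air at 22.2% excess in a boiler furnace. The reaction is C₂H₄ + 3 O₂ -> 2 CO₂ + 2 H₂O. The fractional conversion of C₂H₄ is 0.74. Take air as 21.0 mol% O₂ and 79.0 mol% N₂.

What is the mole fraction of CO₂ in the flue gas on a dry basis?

0.0872

Stoichiometric O₂ = 3 × 320 = 960 mol; O₂ fed = 960 × 1.222 = 1173 mol.
N₂ fed = 1173 × 79/21 = 4413 mol.
Fuel reacted = 0.74 × 320 → ξ = 236.8 mol.
Outlet (n = n₀ + ν ξ):
  C₂H₄: 320 − 1(236.8) = 83.2
  O₂: 1173 − 3(236.8) = 462.7
  N₂: 4413 (inert)
  CO₂: 0 + 2(236.8) = 473.6
  H₂O: 0 + 2(236.8) = 473.6
Dry total = 5433 mol; y_CO₂ (dry) = 473.6 / 5433 = 0.08718.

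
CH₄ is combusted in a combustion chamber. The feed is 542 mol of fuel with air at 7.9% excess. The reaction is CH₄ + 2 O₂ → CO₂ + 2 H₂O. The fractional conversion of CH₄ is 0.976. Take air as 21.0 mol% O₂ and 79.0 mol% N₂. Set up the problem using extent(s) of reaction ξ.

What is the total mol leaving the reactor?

6110 mol

Stoichiometric O₂ = 2 × 542 = 1084 mol; O₂ fed = 1084 × 1.079 = 1170 mol.
N₂ fed = 1170 × 79/21 = 4400 mol.
Fuel reacted = 0.976 × 542 → ξ = 529 mol.
Outlet (n = n₀ + ν ξ):
  CH₄: 542 − 1(529) = 13.01
  O₂: 1170 − 2(529) = 111.7
  N₂: 4400 (inert)
  CO₂: 0 + 1(529) = 529
  H₂O: 0 + 2(529) = 1058
Total out = 13.01 + 111.7 + 4400 + 529 + 1058 = 6112 mol.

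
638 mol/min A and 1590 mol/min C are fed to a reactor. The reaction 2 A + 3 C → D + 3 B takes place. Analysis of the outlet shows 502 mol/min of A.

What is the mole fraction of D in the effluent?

For A: n = n₀ − 2ξ → 502 = 638 − 2ξ, giving ξ = 68 mol/min.
Outlet amounts (n = n₀ + ν ξ):
  A: 638 − 2(68) = 502
  C: 1590 − 3(68) = 1386
  D: 0 + 1(68) = 68
  B: 0 + 3(68) = 204
Total out = 2160 mol/min; y_D = 68 / 2160 = 0.03148.

0.0315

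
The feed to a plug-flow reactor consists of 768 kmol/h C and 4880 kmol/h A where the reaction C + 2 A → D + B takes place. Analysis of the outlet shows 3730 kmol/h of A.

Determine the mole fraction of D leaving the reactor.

0.113

For A: n = n₀ − 2ξ → 3730 = 4880 − 2ξ, giving ξ = 575 kmol/h.
Outlet amounts (n = n₀ + ν ξ):
  C: 768 − 1(575) = 193
  A: 4880 − 2(575) = 3730
  D: 0 + 1(575) = 575
  B: 0 + 1(575) = 575
Total out = 5073 kmol/h; y_D = 575 / 5073 = 0.1133.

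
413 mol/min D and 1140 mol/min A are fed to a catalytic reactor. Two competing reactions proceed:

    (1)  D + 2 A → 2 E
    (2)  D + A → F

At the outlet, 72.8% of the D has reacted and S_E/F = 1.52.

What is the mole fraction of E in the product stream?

0.207

Conversion of D: D consumed = 0.728 × 413 = 300.7 mol/min = 1ξ₁ + 1ξ₂.
Selectivity: 2ξ₁ / (1ξ₂) = 1.52 → ξ₁ = 0.76 ξ₂.
Substitute: (1·0.76 + 1) ξ₂ = 300.7 → ξ₂ = 170.8 mol/min, ξ₁ = 129.8 mol/min.
Outlet amounts (n = n₀ + Σ ν·ξ):
  D: 413 − 1(129.8) − 1(170.8) = 112.3
  A: 1140 − 2(129.8) − 1(170.8) = 709.5
  E: 0 + 2(129.8) = 259.7
  F: 0 + 1(170.8) = 170.8
Total out = 1252 mol/min; y_E = 259.7 / 1252 = 0.2073.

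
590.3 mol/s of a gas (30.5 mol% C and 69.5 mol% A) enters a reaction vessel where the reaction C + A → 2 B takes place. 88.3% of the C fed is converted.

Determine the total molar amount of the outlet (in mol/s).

590 mol/s

C reacted = 0.883 × 180 = 159 mol/s; ν_C = −1, so ξ = 159/1 = 159 mol/s.
Outlet amounts (n = n₀ + ν ξ):
  C: 180 − 1(159) = 21.06
  A: 410.3 − 1(159) = 251.3
  B: 0 + 2(159) = 318
Total out = 21.06 + 251.3 + 318 = 590.3 mol/s.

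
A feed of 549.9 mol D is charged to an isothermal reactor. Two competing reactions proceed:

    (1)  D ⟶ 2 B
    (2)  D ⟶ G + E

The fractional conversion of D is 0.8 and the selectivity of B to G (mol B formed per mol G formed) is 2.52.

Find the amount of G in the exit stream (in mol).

195 mol

Conversion of D: D consumed = 0.8 × 549.9 = 439.9 mol = 1ξ₁ + 1ξ₂.
Selectivity: 2ξ₁ / (1ξ₂) = 2.52 → ξ₁ = 1.26 ξ₂.
Substitute: (1·1.26 + 1) ξ₂ = 439.9 → ξ₂ = 194.7 mol, ξ₁ = 245.3 mol.
Outlet amounts (n = n₀ + Σ ν·ξ):
  D: 549.9 − 1(245.3) − 1(194.7) = 110
  B: 0 + 2(245.3) = 490.5
  G: 0 + 1(194.7) = 194.7
  E: 0 + 1(194.7) = 194.7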